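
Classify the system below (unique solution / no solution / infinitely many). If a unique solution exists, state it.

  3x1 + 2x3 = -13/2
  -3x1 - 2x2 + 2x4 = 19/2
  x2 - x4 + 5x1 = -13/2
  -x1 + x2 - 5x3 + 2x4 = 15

Row-reduce the augmented matrix:
R1 ← R1 / (3).
R2 ← R2 + 3·R1.
R3 ← R3 − 5·R1.
R4 ← R4 + 1·R1.
R2 ← R2 / (-2).
R3 ← R3 − 1·R2.
R4 ← R4 − 1·R2.
R3 ← R3 / (-7/3).
R1 ← R1 − 2/3·R3.
R2 ← R2 + 1·R3.
R4 ← R4 + 10/3·R3.
R4 ← R4 / (3).
R2 ← R2 + 1·R4.
Reading off the reduced rows gives x1 = -1/2, x2 = -2, x3 = -5/2, x4 = 2.

x1 = -1/2, x2 = -2, x3 = -5/2, x4 = 2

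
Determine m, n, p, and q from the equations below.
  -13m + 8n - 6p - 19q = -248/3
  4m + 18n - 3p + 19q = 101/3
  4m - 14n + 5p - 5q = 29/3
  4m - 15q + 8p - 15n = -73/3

Row-reduce the augmented matrix:
R1 ← R1 / (-13).
R2 ← R2 − 4·R1.
R3 ← R3 − 4·R1.
R4 ← R4 − 4·R1.
R2 ← R2 / (266/13).
R1 ← R1 + 8/13·R2.
R3 ← R3 + 150/13·R2.
R4 ← R4 + 163/13·R2.
R3 ← R3 / (8/19).
R1 ← R1 − 6/19·R3.
R2 ← R2 + 9/38·R3.
R4 ← R4 − 121/38·R3.
R4 ← R4 / (92/7).
R1 ← R1 − 31/7·R4.
R2 ← R2 + 9/7·R4.
R3 ← R3 + 57/7·R4.
Reading off the reduced rows gives m = 5/3, n = -2, p = -2, q = 3.

m = 5/3, n = -2, p = -2, q = 3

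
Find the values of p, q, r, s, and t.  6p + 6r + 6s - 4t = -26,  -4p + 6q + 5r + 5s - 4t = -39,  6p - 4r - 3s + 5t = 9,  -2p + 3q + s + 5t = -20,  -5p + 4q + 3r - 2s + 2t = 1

p = 0, q = -3, r = 1, s = -6, t = -1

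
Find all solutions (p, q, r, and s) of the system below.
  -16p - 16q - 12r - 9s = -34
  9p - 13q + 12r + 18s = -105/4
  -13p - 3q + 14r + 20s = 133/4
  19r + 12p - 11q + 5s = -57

p = -5/4, q = 3, r = -1, s = 2

Row-reduce the augmented matrix:
R1 ← R1 / (-16).
R2 ← R2 − 9·R1.
R3 ← R3 + 13·R1.
R4 ← R4 − 12·R1.
R2 ← R2 / (-22).
R1 ← R1 − 1·R2.
R3 ← R3 − 10·R2.
R4 ← R4 + 23·R2.
R3 ← R3 / (575/22).
R1 ← R1 − 87/88·R3.
R2 ← R2 + 21/88·R3.
R4 ← R4 − 397/88·R3.
R4 ← R4 / (-4201/200).
R1 ← R1 + 21/200·R4.
R2 ← R2 + 57/200·R4.
R3 ← R3 − 127/100·R4.
Reading off the reduced rows gives p = -5/4, q = 3, r = -1, s = 2.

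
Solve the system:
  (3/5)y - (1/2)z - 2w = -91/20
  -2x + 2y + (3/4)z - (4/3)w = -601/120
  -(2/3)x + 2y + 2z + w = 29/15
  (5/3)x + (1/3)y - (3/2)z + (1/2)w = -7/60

x = 1, y = -1, z = 3/2, w = 8/5

Row-reduce the augmented matrix:
Swap R1 and R2.
R1 ← R1 / (-2).
R3 ← R3 + 2/3·R1.
R4 ← R4 − 5/3·R1.
R2 ← R2 / (3/5).
R1 ← R1 + 1·R2.
R3 ← R3 − 4/3·R2.
R4 ← R4 − 2·R2.
R3 ← R3 / (103/36).
R1 ← R1 + 29/24·R3.
R2 ← R2 + 5/6·R3.
R4 ← R4 − 19/24·R3.
R4 ← R4 / (4103/927).
R1 ← R1 + 37/206·R4.
R2 ← R2 + 500/309·R4.
R3 ← R3 − 212/103·R4.
Reading off the reduced rows gives x = 1, y = -1, z = 3/2, w = 8/5.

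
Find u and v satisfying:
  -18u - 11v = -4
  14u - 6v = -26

Row-reduce the augmented matrix:
R1 ← R1 / (-18).
R2 ← R2 − 14·R1.
R2 ← R2 / (-131/9).
R1 ← R1 − 11/18·R2.
Reading off the reduced rows gives u = -1, v = 2.

u = -1, v = 2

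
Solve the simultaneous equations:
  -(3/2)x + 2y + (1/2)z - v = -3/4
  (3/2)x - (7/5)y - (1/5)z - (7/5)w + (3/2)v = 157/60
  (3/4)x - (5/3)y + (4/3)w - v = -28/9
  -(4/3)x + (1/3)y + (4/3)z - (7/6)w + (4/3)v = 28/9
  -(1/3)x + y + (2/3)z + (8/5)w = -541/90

x = -8/3, y = -3/2, z = -5/2, w = -7/3, v = 1/2

Row-reduce the augmented matrix:
R1 ← R1 / (-3/2).
R2 ← R2 − 3/2·R1.
R3 ← R3 − 3/4·R1.
R4 ← R4 + 4/3·R1.
R5 ← R5 + 1/3·R1.
R2 ← R2 / (3/5).
R1 ← R1 + 4/3·R2.
R3 ← R3 + 2/3·R2.
R4 ← R4 + 13/9·R2.
R5 ← R5 − 5/9·R2.
R3 ← R3 / (7/12).
R1 ← R1 − 1/3·R3.
R2 ← R2 − 1/2·R3.
R4 ← R4 − 29/18·R3.
R5 ← R5 − 5/18·R3.
R4 ← R4 / (-1483/378).
R1 ← R1 + 188/63·R4.
R2 ← R2 + 15/7·R4.
R3 ← R3 + 8/21·R4.
R5 ← R5 − 2837/945·R4.
R5 ← R5 / (214733/44490).
R1 ← R1 + 3370/1483·R5.
R2 ← R2 + 4903/2966·R5.
R3 ← R3 + 3270/1483·R5.
R4 ← R4 + 2281/1483·R5.
Reading off the reduced rows gives x = -8/3, y = -3/2, z = -5/2, w = -7/3, v = 1/2.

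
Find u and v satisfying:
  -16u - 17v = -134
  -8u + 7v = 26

Row-reduce the augmented matrix:
R1 ← R1 / (-16).
R2 ← R2 + 8·R1.
R2 ← R2 / (31/2).
R1 ← R1 − 17/16·R2.
Reading off the reduced rows gives u = 2, v = 6.

u = 2, v = 6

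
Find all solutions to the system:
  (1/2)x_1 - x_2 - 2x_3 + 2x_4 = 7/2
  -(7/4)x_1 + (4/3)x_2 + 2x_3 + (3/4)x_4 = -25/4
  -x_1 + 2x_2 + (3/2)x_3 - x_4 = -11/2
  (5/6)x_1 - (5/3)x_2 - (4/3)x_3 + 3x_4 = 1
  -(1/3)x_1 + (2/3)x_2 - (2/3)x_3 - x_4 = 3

no solution

Row-reduce:
R1 ← R1 / (1/2).
R2 ← R2 + 7/4·R1.
R3 ← R3 + 1·R1.
R4 ← R4 − 5/6·R1.
R5 ← R5 + 1/3·R1.
R2 ← R2 / (-13/6).
R1 ← R1 + 2·R2.
R3 ← R3 / (-5/2).
R1 ← R1 − 8/13·R3.
R2 ← R2 − 30/13·R3.
R4 ← R4 − 2·R3.
R5 ← R5 + 2·R3.
R4 ← R4 / (31/15).
R1 ← R1 + 157/65·R4.
R2 ← R2 + 21/26·R4.
R3 ← R3 + 6/5·R4.
R5 ← R5 + 31/15·R4.
Row 5 reduces to 0 = 1/2, a contradiction. The system is inconsistent.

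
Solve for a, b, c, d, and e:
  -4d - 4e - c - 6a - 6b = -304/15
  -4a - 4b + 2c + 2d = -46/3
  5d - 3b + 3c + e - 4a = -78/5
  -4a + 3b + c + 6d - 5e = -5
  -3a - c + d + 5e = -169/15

a = 5/3, b = 8/3, c = 14/5, d = -9/5, e = -1/3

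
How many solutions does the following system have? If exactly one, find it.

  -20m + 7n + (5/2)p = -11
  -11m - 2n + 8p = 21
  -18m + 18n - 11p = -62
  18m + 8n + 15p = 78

Row-reduce:
R1 ← R1 / (-20).
R2 ← R2 + 11·R1.
R3 ← R3 + 18·R1.
R4 ← R4 − 18·R1.
R2 ← R2 / (-117/20).
R1 ← R1 + 7/20·R2.
R3 ← R3 − 117/10·R2.
R4 ← R4 − 143/10·R2.
Swap R3 and R4.
R3 ← R3 / (301/9).
R1 ← R1 + 61/117·R3.
R2 ← R2 + 265/234·R3.
Row 4 reduces to 0 = 2, a contradiction. The system is inconsistent.

no solution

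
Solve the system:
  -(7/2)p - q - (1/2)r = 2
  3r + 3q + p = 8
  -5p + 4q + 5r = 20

infinitely many solutions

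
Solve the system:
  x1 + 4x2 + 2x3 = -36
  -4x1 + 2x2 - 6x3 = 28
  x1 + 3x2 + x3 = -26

x1 = -4, x2 = -6, x3 = -4

Row-reduce the augmented matrix:
R2 ← R2 + 4·R1.
R3 ← R3 − 1·R1.
R2 ← R2 / (18).
R1 ← R1 − 4·R2.
R3 ← R3 + 1·R2.
R3 ← R3 / (-8/9).
R1 ← R1 − 14/9·R3.
R2 ← R2 − 1/9·R3.
Reading off the reduced rows gives x1 = -4, x2 = -6, x3 = -4.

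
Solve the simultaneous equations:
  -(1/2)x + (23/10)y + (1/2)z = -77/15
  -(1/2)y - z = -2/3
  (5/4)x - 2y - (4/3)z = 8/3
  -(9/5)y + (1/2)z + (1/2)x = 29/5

Row-reduce the augmented matrix:
R1 ← R1 / (-1/2).
R3 ← R3 − 5/4·R1.
R4 ← R4 − 1/2·R1.
R2 ← R2 / (-1/2).
R1 ← R1 + 23/5·R2.
R3 ← R3 − 15/4·R2.
R4 ← R4 − 1/2·R2.
R3 ← R3 / (-91/12).
R1 ← R1 − 41/5·R3.
R2 ← R2 − 2·R3.
R4 reduces to 0 = 0, so the extra equation is consistent.
Reading off the reduced rows gives x = 0, y = -8/3, z = 2.

x = 0, y = -8/3, z = 2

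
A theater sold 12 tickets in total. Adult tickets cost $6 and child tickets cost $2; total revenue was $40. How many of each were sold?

adult tickets: 4, child tickets: 8

Let a = adult tickets, c = child tickets.
  a + c = 12
  6a + 2c = 40
Row-reduce the augmented matrix:
R2 ← R2 − 6·R1.
R2 ← R2 / (-4).
R1 ← R1 − 1·R2.
Reading off the reduced rows gives a = 4, c = 8.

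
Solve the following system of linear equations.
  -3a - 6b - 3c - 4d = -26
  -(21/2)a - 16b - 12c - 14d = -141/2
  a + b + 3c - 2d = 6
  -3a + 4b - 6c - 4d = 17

Row-reduce:
R1 ← R1 / (-3).
R2 ← R2 + 21/2·R1.
R3 ← R3 − 1·R1.
R4 ← R4 + 3·R1.
R2 ← R2 / (5).
R1 ← R1 − 2·R2.
R3 ← R3 + 1·R2.
R4 ← R4 − 10·R2.
R3 ← R3 / (17/10).
R1 ← R1 − 8/5·R3.
R2 ← R2 + 3/10·R3.
Row 4 reduces to 0 = 2, a contradiction. The system is inconsistent.

no solution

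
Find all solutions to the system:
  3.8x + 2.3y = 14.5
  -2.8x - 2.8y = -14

x = 2, y = 3

Row-reduce the augmented matrix:
R1 ← R1 / (19/5).
R2 ← R2 + 14/5·R1.
R2 ← R2 / (-21/19).
R1 ← R1 − 23/38·R2.
Reading off the reduced rows gives x = 2, y = 3.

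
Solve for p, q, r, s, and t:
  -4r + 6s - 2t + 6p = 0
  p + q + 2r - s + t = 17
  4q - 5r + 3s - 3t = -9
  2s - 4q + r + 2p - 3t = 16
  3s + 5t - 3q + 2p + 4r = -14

Row-reduce the augmented matrix:
R1 ← R1 / (6).
R2 ← R2 − 1·R1.
R4 ← R4 − 2·R1.
R5 ← R5 − 2·R1.
R3 ← R3 − 4·R2.
R4 ← R4 + 4·R2.
R5 ← R5 + 3·R2.
R3 ← R3 / (-47/3).
R1 ← R1 + 2/3·R3.
R2 ← R2 − 8/3·R3.
R4 ← R4 − 13·R3.
R5 ← R5 − 40/3·R3.
R4 ← R4 / (53/47).
R1 ← R1 − 25/47·R4.
R2 ← R2 + 6/47·R4.
R3 ← R3 + 33/47·R4.
R5 ← R5 − 205/47·R4.
R5 ← R5 / (939/53).
R1 ← R1 − 99/53·R5.
R2 ← R2 + 28/53·R5.
R3 ← R3 + 101/53·R5.
R4 ← R4 + 184/53·R5.
Reading off the reduced rows gives p = 5, q = 3, r = 6, s = -3, t = -6.

p = 5, q = 3, r = 6, s = -3, t = -6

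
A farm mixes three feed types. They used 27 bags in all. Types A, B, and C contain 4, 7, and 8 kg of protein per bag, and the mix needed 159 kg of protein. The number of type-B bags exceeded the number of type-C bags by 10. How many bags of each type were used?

type-A bags: 11, type-B bags: 13, type-C bags: 3

Let a = type-A bags, b = type-B bags, c = type-C bags.
  a + b + c = 27
  4a + 7b + 8c = 159
  b - c = 10
Row-reduce the augmented matrix:
R2 ← R2 − 4·R1.
R2 ← R2 / (3).
R1 ← R1 − 1·R2.
R3 ← R3 − 1·R2.
R3 ← R3 / (-7/3).
R1 ← R1 + 1/3·R3.
R2 ← R2 − 4/3·R3.
Reading off the reduced rows gives a = 11, b = 13, c = 3.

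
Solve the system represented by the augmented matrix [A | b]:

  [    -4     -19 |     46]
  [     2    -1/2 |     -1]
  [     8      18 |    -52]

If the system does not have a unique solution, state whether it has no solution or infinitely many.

Row-reduce:
R1 ← R1 / (-4).
R2 ← R2 − 2·R1.
R3 ← R3 − 8·R1.
R2 ← R2 / (-10).
R1 ← R1 − 19/4·R2.
R3 ← R3 + 20·R2.
Row 3 reduces to 0 = -4, a contradiction. The system is inconsistent.

no solution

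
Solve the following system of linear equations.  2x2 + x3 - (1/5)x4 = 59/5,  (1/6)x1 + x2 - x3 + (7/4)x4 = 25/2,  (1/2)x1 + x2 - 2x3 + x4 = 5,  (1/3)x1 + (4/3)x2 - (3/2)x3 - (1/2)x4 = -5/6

x1 = 0, x2 = 5, x3 = 3, x4 = 6

Row-reduce the augmented matrix:
Swap R1 and R2.
R1 ← R1 / (1/6).
R3 ← R3 − 1/2·R1.
R4 ← R4 − 1/3·R1.
R2 ← R2 / (2).
R1 ← R1 − 6·R2.
R3 ← R3 + 2·R2.
R4 ← R4 + 2/3·R2.
R3 ← R3 / (2).
R1 ← R1 + 9·R3.
R2 ← R2 − 1/2·R3.
R4 ← R4 − 5/6·R3.
R4 ← R4 / (-177/80).
R1 ← R1 + 357/40·R4.
R2 ← R2 − 81/80·R4.
R3 ← R3 + 89/40·R4.
Reading off the reduced rows gives x1 = 0, x2 = 5, x3 = 3, x4 = 6.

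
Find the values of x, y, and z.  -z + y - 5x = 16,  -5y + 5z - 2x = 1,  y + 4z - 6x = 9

Row-reduce the augmented matrix:
R1 ← R1 / (-5).
R2 ← R2 + 2·R1.
R3 ← R3 + 6·R1.
R2 ← R2 / (-27/5).
R1 ← R1 + 1/5·R2.
R3 ← R3 + 1/5·R2.
R3 ← R3 / (5).
R2 ← R2 + 1·R3.
Reading off the reduced rows gives x = -3, y = -1, z = -2.

x = -3, y = -1, z = -2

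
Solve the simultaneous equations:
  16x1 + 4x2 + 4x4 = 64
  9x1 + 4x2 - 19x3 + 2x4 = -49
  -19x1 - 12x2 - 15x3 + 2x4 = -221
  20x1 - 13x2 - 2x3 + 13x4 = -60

Row-reduce the augmented matrix:
R1 ← R1 / (16).
R2 ← R2 − 9·R1.
R3 ← R3 + 19·R1.
R4 ← R4 − 20·R1.
R2 ← R2 / (7/4).
R1 ← R1 − 1/4·R2.
R3 ← R3 + 29/4·R2.
R4 ← R4 + 18·R2.
R3 ← R3 / (-656/7).
R1 ← R1 − 19/7·R3.
R2 ← R2 + 76/7·R3.
R4 ← R4 + 1382/7·R3.
R4 ← R4 / (-271/41).
R1 ← R1 − 37/82·R4.
R2 ← R2 + 33/41·R4.
R3 ← R3 + 5/82·R4.
Reading off the reduced rows gives x1 = 4, x2 = 5, x3 = 5, x4 = -5.

x1 = 4, x2 = 5, x3 = 5, x4 = -5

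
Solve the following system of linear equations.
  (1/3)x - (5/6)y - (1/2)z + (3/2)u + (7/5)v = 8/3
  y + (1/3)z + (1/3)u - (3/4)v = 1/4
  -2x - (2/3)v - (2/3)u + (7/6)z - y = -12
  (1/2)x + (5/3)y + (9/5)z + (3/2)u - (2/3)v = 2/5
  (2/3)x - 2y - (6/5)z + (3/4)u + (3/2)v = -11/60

x = 1, y = 5, z = -2, u = -1, v = 5

Row-reduce the augmented matrix:
R1 ← R1 / (1/3).
R3 ← R3 + 2·R1.
R4 ← R4 − 1/2·R1.
R5 ← R5 − 2/3·R1.
R1 ← R1 + 5/2·R2.
R3 ← R3 + 6·R2.
R4 ← R4 − 35/12·R2.
R5 ← R5 + 1/3·R2.
R3 ← R3 / (1/6).
R1 ← R1 + 2/3·R3.
R2 ← R2 − 1/3·R3.
R4 ← R4 − 71/45·R3.
R5 ← R5 + 4/45·R3.
R4 ← R4 / (-8959/90).
R1 ← R1 − 140/3·R4.
R2 ← R2 + 61/3·R4.
R3 ← R3 − 62·R4.
R5 ← R5 − 607/180·R4.
R5 ← R5 / (-3793309/4300320).
R1 ← R1 − 228383/358360·R5.
R2 ← R2 + 303199/358360·R5.
R3 ← R3 + 29/1156·R5.
R4 ← R4 − 112277/358360·R5.
Reading off the reduced rows gives x = 1, y = 5, z = -2, u = -1, v = 5.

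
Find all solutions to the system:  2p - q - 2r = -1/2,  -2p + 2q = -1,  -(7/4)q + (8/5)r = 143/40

p = -2, q = -5/2, r = -1/2

Row-reduce the augmented matrix:
R1 ← R1 / (2).
R2 ← R2 + 2·R1.
R1 ← R1 + 1/2·R2.
R3 ← R3 + 7/4·R2.
R3 ← R3 / (-19/10).
R1 ← R1 + 2·R3.
R2 ← R2 + 2·R3.
Reading off the reduced rows gives p = -2, q = -5/2, r = -1/2.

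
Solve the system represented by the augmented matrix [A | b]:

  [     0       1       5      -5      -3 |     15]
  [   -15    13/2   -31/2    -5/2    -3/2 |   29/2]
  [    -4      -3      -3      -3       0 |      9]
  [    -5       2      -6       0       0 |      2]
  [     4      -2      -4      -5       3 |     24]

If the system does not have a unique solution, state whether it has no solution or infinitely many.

no solution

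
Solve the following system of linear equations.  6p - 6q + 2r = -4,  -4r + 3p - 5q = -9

infinitely many solutions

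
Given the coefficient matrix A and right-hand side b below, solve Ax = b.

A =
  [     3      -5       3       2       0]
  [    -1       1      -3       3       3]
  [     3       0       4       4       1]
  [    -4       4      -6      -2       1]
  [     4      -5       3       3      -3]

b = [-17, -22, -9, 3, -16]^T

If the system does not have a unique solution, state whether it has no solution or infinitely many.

x_1 = -6, x_2 = 2, x_3 = 5, x_4 = -2, x_5 = -3

Row-reduce the augmented matrix:
R1 ← R1 / (3).
R2 ← R2 + 1·R1.
R3 ← R3 − 3·R1.
R4 ← R4 + 4·R1.
R5 ← R5 − 4·R1.
R2 ← R2 / (-2/3).
R1 ← R1 + 5/3·R2.
R3 ← R3 − 5·R2.
R4 ← R4 + 8/3·R2.
R5 ← R5 − 5/3·R2.
R3 ← R3 / (-14).
R1 ← R1 − 6·R3.
R2 ← R2 − 3·R3.
R4 ← R4 − 6·R3.
R5 ← R5 + 6·R3.
R4 ← R4 / (-19/14).
R1 ← R1 − 29/7·R4.
R2 ← R2 − 23/28·R4.
R3 ← R3 + 59/28·R4.
R5 ← R5 + 22/7·R4.
R5 ← R5 / (-65/19).
R1 ← R1 + 5/19·R5.
R2 ← R2 + 1/38·R5.
R3 ← R3 + 9/38·R5.
R4 ← R4 − 13/19·R5.
Reading off the reduced rows gives x_1 = -6, x_2 = 2, x_3 = 5, x_4 = -2, x_5 = -3.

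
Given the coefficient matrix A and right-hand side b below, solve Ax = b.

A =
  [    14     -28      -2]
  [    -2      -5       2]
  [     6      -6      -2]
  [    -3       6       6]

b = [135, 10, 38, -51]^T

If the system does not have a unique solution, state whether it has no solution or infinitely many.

Row-reduce:
R1 ← R1 / (14).
R2 ← R2 + 2·R1.
R3 ← R3 − 6·R1.
R4 ← R4 + 3·R1.
R2 ← R2 / (-9).
R1 ← R1 + 2·R2.
R3 ← R3 − 6·R2.
Swap R3 and R4.
R3 ← R3 / (39/7).
R1 ← R1 + 11/21·R3.
R2 ← R2 + 4/21·R3.
Row 4 reduces to 0 = -1/3, a contradiction. The system is inconsistent.

no solution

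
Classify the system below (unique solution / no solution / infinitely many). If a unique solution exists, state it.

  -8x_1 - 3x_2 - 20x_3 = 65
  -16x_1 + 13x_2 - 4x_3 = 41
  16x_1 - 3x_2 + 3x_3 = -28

Row-reduce the augmented matrix:
R1 ← R1 / (-8).
R2 ← R2 + 16·R1.
R3 ← R3 − 16·R1.
R2 ← R2 / (19).
R1 ← R1 − 3/8·R2.
R3 ← R3 + 9·R2.
R3 ← R3 / (-379/19).
R1 ← R1 − 34/19·R3.
R2 ← R2 − 36/19·R3.
Reading off the reduced rows gives x_1 = -1, x_2 = 1, x_3 = -3.

x_1 = -1, x_2 = 1, x_3 = -3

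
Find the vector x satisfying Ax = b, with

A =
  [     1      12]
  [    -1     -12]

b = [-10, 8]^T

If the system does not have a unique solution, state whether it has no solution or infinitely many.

Row-reduce:
R2 ← R2 + 1·R1.
Row 2 reduces to 0 = -2, a contradiction. The system is inconsistent.

no solution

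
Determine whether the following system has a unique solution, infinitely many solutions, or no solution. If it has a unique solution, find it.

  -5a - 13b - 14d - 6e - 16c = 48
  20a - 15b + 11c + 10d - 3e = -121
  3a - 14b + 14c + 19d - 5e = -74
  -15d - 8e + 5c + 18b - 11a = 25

infinitely many solutions

Row-reduce:
R1 ← R1 / (-5).
R2 ← R2 − 20·R1.
R3 ← R3 − 3·R1.
R4 ← R4 + 11·R1.
R2 ← R2 / (-67).
R1 ← R1 − 13/5·R2.
R3 ← R3 + 109/5·R2.
R4 ← R4 − 233/5·R2.
R3 ← R3 / (7251/335).
R1 ← R1 − 383/335·R3.
R2 ← R2 − 53/67·R3.
R4 ← R4 − 1118/335·R3.
R4 ← R4 / (-48669/2417).
R1 ← R1 + 811/2417·R4.
R2 ← R2 + 599/2417·R4.
R3 ← R3 − 2855/2417·R4.
Rank is 4 with 5 unknowns, leaving e free.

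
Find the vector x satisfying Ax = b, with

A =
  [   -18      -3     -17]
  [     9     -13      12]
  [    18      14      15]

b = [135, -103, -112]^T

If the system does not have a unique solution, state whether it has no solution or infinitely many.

Row-reduce the augmented matrix:
R1 ← R1 / (-18).
R2 ← R2 − 9·R1.
R3 ← R3 − 18·R1.
R2 ← R2 / (-29/2).
R1 ← R1 − 1/6·R2.
R3 ← R3 − 11·R2.
R3 ← R3 / (19/29).
R1 ← R1 − 257/261·R3.
R2 ← R2 + 7/29·R3.
Reading off the reduced rows gives x_1 = -2, x_2 = 1, x_3 = -6.

x_1 = -2, x_2 = 1, x_3 = -6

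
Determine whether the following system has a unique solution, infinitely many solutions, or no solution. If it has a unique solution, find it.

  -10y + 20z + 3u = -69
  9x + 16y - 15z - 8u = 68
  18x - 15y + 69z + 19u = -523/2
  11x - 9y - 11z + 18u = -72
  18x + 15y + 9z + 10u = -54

Row-reduce:
Swap R1 and R2.
R1 ← R1 / (9).
R3 ← R3 − 18·R1.
R4 ← R4 − 11·R1.
R5 ← R5 − 18·R1.
R2 ← R2 / (-10).
R1 ← R1 − 16/9·R2.
R3 ← R3 + 47·R2.
R4 ← R4 + 257/9·R2.
R5 ← R5 + 17·R2.
R3 ← R3 / (5).
R1 ← R1 − 17/9·R3.
R2 ← R2 + 2·R3.
R4 ← R4 + 448/9·R3.
R5 ← R5 − 5·R3.
R4 ← R4 / (102277/450).
R1 ← R1 + 3713/450·R4.
R2 ← R2 − 403/50·R4.
R3 ← R3 − 209/50·R4.
Row 5 reduces to 0 = 1/2, a contradiction. The system is inconsistent.

no solution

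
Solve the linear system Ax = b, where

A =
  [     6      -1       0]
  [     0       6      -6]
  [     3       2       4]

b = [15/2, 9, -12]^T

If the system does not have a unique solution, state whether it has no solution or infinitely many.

x_1 = 1, x_2 = -3/2, x_3 = -3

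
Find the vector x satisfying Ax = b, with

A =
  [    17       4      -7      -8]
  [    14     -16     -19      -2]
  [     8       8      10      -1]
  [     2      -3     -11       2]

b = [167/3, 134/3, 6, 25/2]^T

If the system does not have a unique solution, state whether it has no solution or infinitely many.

Row-reduce the augmented matrix:
R1 ← R1 / (17).
R2 ← R2 − 14·R1.
R3 ← R3 − 8·R1.
R4 ← R4 − 2·R1.
R2 ← R2 / (-328/17).
R1 ← R1 − 4/17·R2.
R3 ← R3 − 104/17·R2.
R4 ← R4 + 59/17·R2.
R3 ← R3 / (373/41).
R1 ← R1 + 47/82·R3.
R2 ← R2 − 225/328·R3.
R4 ← R4 + 2557/328·R3.
R4 ← R4 / (17103/2984).
R1 ← R1 + 111/746·R4.
R2 ← R2 + 1659/2984·R4.
R3 ← R3 − 173/373·R4.
Reading off the reduced rows gives x_1 = 5/3, x_2 = 1/2, x_3 = -4/3, x_4 = -2.

x_1 = 5/3, x_2 = 1/2, x_3 = -4/3, x_4 = -2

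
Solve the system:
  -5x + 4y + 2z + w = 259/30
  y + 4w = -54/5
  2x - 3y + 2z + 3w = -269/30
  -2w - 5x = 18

Row-reduce the augmented matrix:
R1 ← R1 / (-5).
R3 ← R3 − 2·R1.
R4 ← R4 + 5·R1.
R1 ← R1 + 4/5·R2.
R3 ← R3 + 7/5·R2.
R4 ← R4 + 4·R2.
R3 ← R3 / (14/5).
R1 ← R1 + 2/5·R3.
R4 ← R4 + 2·R3.
R4 ← R4 / (136/7).
R1 ← R1 − 30/7·R4.
R2 ← R2 − 4·R4.
R3 ← R3 − 45/14·R4.
Reading off the reduced rows gives x = -13/5, y = -4/5, z = 2/3, w = -5/2.

x = -13/5, y = -4/5, z = 2/3, w = -5/2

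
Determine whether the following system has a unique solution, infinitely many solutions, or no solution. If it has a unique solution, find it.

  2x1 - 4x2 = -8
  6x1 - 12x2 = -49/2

no solution

Row-reduce:
R1 ← R1 / (2).
R2 ← R2 − 6·R1.
Row 2 reduces to 0 = -1/2, a contradiction. The system is inconsistent.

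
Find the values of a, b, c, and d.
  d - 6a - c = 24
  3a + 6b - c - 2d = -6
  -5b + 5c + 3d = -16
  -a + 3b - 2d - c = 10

a = -4, b = 0, c = -2, d = -2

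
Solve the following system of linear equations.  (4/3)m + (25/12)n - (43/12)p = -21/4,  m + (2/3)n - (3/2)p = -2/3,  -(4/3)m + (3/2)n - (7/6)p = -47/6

infinitely many solutions

Row-reduce:
R1 ← R1 / (4/3).
R2 ← R2 − 1·R1.
R3 ← R3 + 4/3·R1.
R2 ← R2 / (-43/48).
R1 ← R1 − 25/16·R2.
R3 ← R3 − 43/12·R2.
Rank is 2 with 3 unknowns, leaving p free.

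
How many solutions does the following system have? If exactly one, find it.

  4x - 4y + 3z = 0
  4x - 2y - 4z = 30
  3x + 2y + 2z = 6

x = 4, y = 1, z = -4

Row-reduce the augmented matrix:
R1 ← R1 / (4).
R2 ← R2 − 4·R1.
R3 ← R3 − 3·R1.
R2 ← R2 / (2).
R1 ← R1 + 1·R2.
R3 ← R3 − 5·R2.
R3 ← R3 / (69/4).
R1 ← R1 + 11/4·R3.
R2 ← R2 + 7/2·R3.
Reading off the reduced rows gives x = 4, y = 1, z = -4.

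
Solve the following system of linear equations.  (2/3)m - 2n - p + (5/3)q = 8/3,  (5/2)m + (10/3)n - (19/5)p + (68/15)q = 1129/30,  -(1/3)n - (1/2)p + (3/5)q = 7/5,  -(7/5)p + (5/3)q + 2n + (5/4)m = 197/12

no solution

Row-reduce:
R1 ← R1 / (2/3).
R2 ← R2 − 5/2·R1.
R4 ← R4 − 5/4·R1.
R2 ← R2 / (65/6).
R1 ← R1 + 3·R2.
R3 ← R3 + 1/3·R2.
R4 ← R4 − 23/4·R2.
R3 ← R3 / (-163/325).
R1 ← R1 + 492/325·R3.
R2 ← R2 + 3/650·R3.
R4 ← R4 − 163/325·R3.
Row 4 reduces to 0 = -1, a contradiction. The system is inconsistent.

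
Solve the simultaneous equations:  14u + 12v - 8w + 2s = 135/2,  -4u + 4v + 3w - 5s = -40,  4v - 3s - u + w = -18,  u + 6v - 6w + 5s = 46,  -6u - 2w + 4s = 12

no solution

Row-reduce:
R1 ← R1 / (14).
R2 ← R2 + 4·R1.
R3 ← R3 + 1·R1.
R4 ← R4 − 1·R1.
R5 ← R5 + 6·R1.
R2 ← R2 / (52/7).
R1 ← R1 − 6/7·R2.
R3 ← R3 − 34/7·R2.
R4 ← R4 − 36/7·R2.
R5 ← R5 − 36/7·R2.
R3 ← R3 / (-1/26).
R1 ← R1 + 17/26·R3.
R2 ← R2 − 5/52·R3.
R4 ← R4 + 77/13·R3.
R5 ← R5 + 77/13·R3.
R4 ← R4 / (2).
R2 ← R2 + 1/2·R4.
R3 ← R3 + 1·R4.
R5 ← R5 − 2·R4.
Row 5 reduces to 0 = -1/4, a contradiction. The system is inconsistent.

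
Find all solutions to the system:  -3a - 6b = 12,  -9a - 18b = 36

Row-reduce:
R1 ← R1 / (-3).
R2 ← R2 + 9·R1.
Rank is 1 with 2 unknowns, leaving b free.

infinitely many solutions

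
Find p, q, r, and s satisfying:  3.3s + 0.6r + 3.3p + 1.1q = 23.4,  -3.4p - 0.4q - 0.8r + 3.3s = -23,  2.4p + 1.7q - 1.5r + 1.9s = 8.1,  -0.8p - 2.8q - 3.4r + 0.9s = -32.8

Row-reduce the augmented matrix:
R1 ← R1 / (33/10).
R2 ← R2 + 17/5·R1.
R3 ← R3 − 12/5·R1.
R4 ← R4 + 4/5·R1.
R2 ← R2 / (11/15).
R1 ← R1 − 1/3·R2.
R3 ← R3 − 9/10·R2.
R4 ← R4 + 38/15·R2.
R3 ← R3 / (-2073/1210).
R1 ← R1 − 32/121·R3.
R2 ← R2 + 30/121·R3.
R4 ← R4 + 2349/605·R3.
R4 ← R4 / (30828/691).
R1 ← R1 + 14063/4146·R4.
R2 ← R2 − 14371/1382·R4.
R3 ← R3 − 21109/4146·R4.
Reading off the reduced rows gives p = 5, q = 3, r = 6, s = 0.

p = 5, q = 3, r = 6, s = 0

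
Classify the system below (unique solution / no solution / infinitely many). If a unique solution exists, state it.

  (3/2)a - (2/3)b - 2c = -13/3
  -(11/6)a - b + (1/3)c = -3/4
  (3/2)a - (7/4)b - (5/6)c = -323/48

Row-reduce the augmented matrix:
R1 ← R1 / (3/2).
R2 ← R2 + 11/6·R1.
R3 ← R3 − 3/2·R1.
R2 ← R2 / (-49/27).
R1 ← R1 + 4/9·R2.
R3 ← R3 + 13/12·R2.
R3 ← R3 / (1427/588).
R1 ← R1 + 40/49·R3.
R2 ← R2 − 57/49·R3.
Reading off the reduced rows gives a = -1, b = 11/4, c = 1/2.

a = -1, b = 11/4, c = 1/2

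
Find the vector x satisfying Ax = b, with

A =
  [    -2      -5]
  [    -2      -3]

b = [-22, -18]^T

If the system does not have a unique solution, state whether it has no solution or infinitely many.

x_1 = 6, x_2 = 2

Row-reduce the augmented matrix:
R1 ← R1 / (-2).
R2 ← R2 + 2·R1.
R2 ← R2 / (2).
R1 ← R1 − 5/2·R2.
Reading off the reduced rows gives x_1 = 6, x_2 = 2.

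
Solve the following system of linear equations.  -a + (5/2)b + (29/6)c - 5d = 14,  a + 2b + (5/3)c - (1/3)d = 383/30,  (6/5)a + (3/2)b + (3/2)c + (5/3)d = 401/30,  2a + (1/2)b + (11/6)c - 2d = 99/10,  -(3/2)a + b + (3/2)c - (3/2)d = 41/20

a = 5/2, b = 14/5, c = 3, d = 1

Row-reduce the augmented matrix:
R1 ← R1 / (-1).
R2 ← R2 − 1·R1.
R3 ← R3 − 6/5·R1.
R4 ← R4 − 2·R1.
R5 ← R5 + 3/2·R1.
R2 ← R2 / (9/2).
R1 ← R1 + 5/2·R2.
R3 ← R3 − 9/2·R2.
R4 ← R4 − 11/2·R2.
R5 ← R5 + 11/4·R2.
R3 ← R3 / (4/5).
R1 ← R1 + 11/9·R3.
R2 ← R2 − 13/9·R3.
R4 ← R4 − 32/9·R3.
R5 ← R5 + 16/9·R3.
R4 ← R4 / (-268/27).
R1 ← R1 − 385/108·R4.
R2 ← R2 + 323/108·R4.
R3 ← R3 − 5/4·R4.
R5 ← R5 − 134/27·R4.
R5 reduces to 0 = 0, so the extra equation is consistent.
Reading off the reduced rows gives a = 5/2, b = 14/5, c = 3, d = 1.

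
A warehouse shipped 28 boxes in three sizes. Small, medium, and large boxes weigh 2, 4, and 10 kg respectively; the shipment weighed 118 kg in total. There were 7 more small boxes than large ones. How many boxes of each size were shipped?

small boxes: 12, medium boxes: 11, large boxes: 5

Let s = small boxes, m = medium boxes, l = large boxes.
  s + m + l = 28
  2s + 4m + 10l = 118
  -l + s = 7
Row-reduce the augmented matrix:
R2 ← R2 − 2·R1.
R3 ← R3 − 1·R1.
R2 ← R2 / (2).
R1 ← R1 − 1·R2.
R3 ← R3 + 1·R2.
R3 ← R3 / (2).
R1 ← R1 + 3·R3.
R2 ← R2 − 4·R3.
Reading off the reduced rows gives s = 12, m = 11, l = 5.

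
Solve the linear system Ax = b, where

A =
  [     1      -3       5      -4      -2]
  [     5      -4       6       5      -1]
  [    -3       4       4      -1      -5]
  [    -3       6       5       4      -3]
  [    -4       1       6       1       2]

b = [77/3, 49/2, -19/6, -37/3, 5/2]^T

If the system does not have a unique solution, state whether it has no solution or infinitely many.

Row-reduce the augmented matrix:
R2 ← R2 − 5·R1.
R3 ← R3 + 3·R1.
R4 ← R4 + 3·R1.
R5 ← R5 + 4·R1.
R2 ← R2 / (11).
R1 ← R1 + 3·R2.
R3 ← R3 + 5·R2.
R4 ← R4 + 3·R2.
R5 ← R5 + 11·R2.
R3 ← R3 / (114/11).
R1 ← R1 + 2/11·R3.
R2 ← R2 + 19/11·R3.
R4 ← R4 − 163/11·R3.
R5 ← R5 − 7·R3.
R4 ← R4 / (22/19).
R1 ← R1 − 53/19·R4.
R2 ← R2 − 2·R4.
R3 ← R3 + 3/19·R4.
R5 ← R5 − 211/19·R4.
R5 ← R5 / (-802/33).
R1 ← R1 + 254/33·R5.
R2 ← R2 + 67/11·R5.
R3 ← R3 + 7/33·R5.
R4 ← R4 − 95/33·R5.
Reading off the reduced rows gives x_1 = 2, x_2 = -2, x_3 = 7/3, x_4 = -3/2, x_5 = 0.

x_1 = 2, x_2 = -2, x_3 = 7/3, x_4 = -3/2, x_5 = 0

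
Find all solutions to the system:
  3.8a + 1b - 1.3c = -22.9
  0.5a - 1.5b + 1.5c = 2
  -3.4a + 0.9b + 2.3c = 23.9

Row-reduce the augmented matrix:
R1 ← R1 / (19/5).
R2 ← R2 − 1/2·R1.
R3 ← R3 + 17/5·R1.
R2 ← R2 / (-31/19).
R1 ← R1 − 5/19·R2.
R3 ← R3 − 341/190·R2.
R3 ← R3 / (119/40).
R1 ← R1 + 9/124·R3.
R2 ← R2 + 127/124·R3.
Reading off the reduced rows gives a = -5, b = 0, c = 3.

a = -5, b = 0, c = 3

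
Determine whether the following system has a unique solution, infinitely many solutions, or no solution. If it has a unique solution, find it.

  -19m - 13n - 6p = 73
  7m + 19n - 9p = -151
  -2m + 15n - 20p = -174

m = -3, n = -4, p = 6

Row-reduce the augmented matrix:
R1 ← R1 / (-19).
R2 ← R2 − 7·R1.
R3 ← R3 + 2·R1.
R2 ← R2 / (270/19).
R1 ← R1 − 13/19·R2.
R3 ← R3 − 311/19·R2.
R3 ← R3 / (-581/90).
R1 ← R1 − 77/90·R3.
R2 ← R2 + 71/90·R3.
Reading off the reduced rows gives m = -3, n = -4, p = 6.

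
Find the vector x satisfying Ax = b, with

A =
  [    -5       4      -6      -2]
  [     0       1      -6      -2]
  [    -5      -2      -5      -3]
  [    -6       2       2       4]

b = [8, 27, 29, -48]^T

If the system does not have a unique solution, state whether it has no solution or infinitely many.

x_1 = 2, x_2 = -3, x_3 = -3, x_4 = -6

Row-reduce the augmented matrix:
R1 ← R1 / (-5).
R3 ← R3 + 5·R1.
R4 ← R4 + 6·R1.
R1 ← R1 + 4/5·R2.
R3 ← R3 + 6·R2.
R4 ← R4 + 14/5·R2.
R3 ← R3 / (-35).
R1 ← R1 + 18/5·R3.
R2 ← R2 + 6·R3.
R4 ← R4 + 38/5·R3.
R4 ← R4 / (634/175).
R1 ← R1 − 24/175·R4.
R2 ← R2 − 8/35·R4.
R3 ← R3 − 13/35·R4.
Reading off the reduced rows gives x_1 = 2, x_2 = -3, x_3 = -3, x_4 = -6.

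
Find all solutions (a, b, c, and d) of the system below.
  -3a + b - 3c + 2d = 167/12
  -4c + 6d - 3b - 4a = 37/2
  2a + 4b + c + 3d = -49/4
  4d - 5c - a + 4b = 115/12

Row-reduce the augmented matrix:
R1 ← R1 / (-3).
R2 ← R2 + 4·R1.
R3 ← R3 − 2·R1.
R4 ← R4 + 1·R1.
R2 ← R2 / (-13/3).
R1 ← R1 + 1/3·R2.
R3 ← R3 − 14/3·R2.
R4 ← R4 − 11/3·R2.
R3 ← R3 / (-1).
R1 ← R1 − 1·R3.
R4 ← R4 + 4·R3.
R4 ← R4 / (-332/13).
R1 ← R1 − 7·R4.
R2 ← R2 + 10/13·R4.
R3 ← R3 + 103/13·R4.
Reading off the reduced rows gives a = -3, b = -1/2, c = -9/4, d = -2/3.

a = -3, b = -1/2, c = -9/4, d = -2/3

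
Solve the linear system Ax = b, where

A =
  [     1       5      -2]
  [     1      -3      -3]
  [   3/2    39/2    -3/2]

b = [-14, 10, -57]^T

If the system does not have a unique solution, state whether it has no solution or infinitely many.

infinitely many solutions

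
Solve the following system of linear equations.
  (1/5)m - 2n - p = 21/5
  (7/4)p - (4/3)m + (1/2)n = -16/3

Row-reduce:
R1 ← R1 / (1/5).
R2 ← R2 + 4/3·R1.
R2 ← R2 / (-77/6).
R1 ← R1 + 10·R2.
Rank is 2 with 3 unknowns, leaving p free.

infinitely many solutions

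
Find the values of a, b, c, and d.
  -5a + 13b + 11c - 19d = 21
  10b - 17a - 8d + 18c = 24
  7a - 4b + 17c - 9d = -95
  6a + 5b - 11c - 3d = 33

a = -4, b = 2, c = -4, d = -1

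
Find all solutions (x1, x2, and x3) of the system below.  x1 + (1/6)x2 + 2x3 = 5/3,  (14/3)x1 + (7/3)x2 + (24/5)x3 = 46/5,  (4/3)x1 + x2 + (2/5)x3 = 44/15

Row-reduce:
R2 ← R2 − 14/3·R1.
R3 ← R3 − 4/3·R1.
R2 ← R2 / (14/9).
R1 ← R1 − 1/6·R2.
R3 ← R3 − 7/9·R2.
Rank is 2 with 3 unknowns, leaving x3 free.

infinitely many solutions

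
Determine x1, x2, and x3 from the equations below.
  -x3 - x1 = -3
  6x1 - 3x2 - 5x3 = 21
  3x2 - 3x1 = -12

Row-reduce the augmented matrix:
R1 ← R1 / (-1).
R2 ← R2 − 6·R1.
R3 ← R3 + 3·R1.
R2 ← R2 / (-3).
R3 ← R3 − 3·R2.
R3 ← R3 / (-8).
R1 ← R1 − 1·R3.
R2 ← R2 − 11/3·R3.
Reading off the reduced rows gives x1 = 3, x2 = -1, x3 = 0.

x1 = 3, x2 = -1, x3 = 0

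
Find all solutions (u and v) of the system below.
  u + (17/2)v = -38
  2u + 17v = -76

infinitely many solutions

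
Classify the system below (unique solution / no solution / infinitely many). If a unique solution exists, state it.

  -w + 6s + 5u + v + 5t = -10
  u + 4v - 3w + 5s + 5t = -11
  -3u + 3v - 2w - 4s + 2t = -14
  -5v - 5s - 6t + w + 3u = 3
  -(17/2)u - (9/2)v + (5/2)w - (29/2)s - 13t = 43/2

Row-reduce:
R1 ← R1 / (5).
R2 ← R2 − 1·R1.
R3 ← R3 + 3·R1.
R4 ← R4 − 3·R1.
R5 ← R5 + 17/2·R1.
R2 ← R2 / (19/5).
R1 ← R1 − 1/5·R2.
R3 ← R3 − 18/5·R2.
R4 ← R4 + 28/5·R2.
R5 ← R5 + 14/5·R2.
R3 ← R3 / (1/19).
R1 ← R1 + 1/19·R3.
R2 ← R2 + 14/19·R3.
R4 ← R4 + 48/19·R3.
R5 ← R5 + 24/19·R3.
R4 ← R4 / (-195).
R1 ← R1 + 3·R4.
R2 ← R2 + 55·R4.
R3 ← R3 + 76·R4.
R5 ← R5 + 195/2·R4.
Rank is 4 with 5 unknowns, leaving t free.

infinitely many solutions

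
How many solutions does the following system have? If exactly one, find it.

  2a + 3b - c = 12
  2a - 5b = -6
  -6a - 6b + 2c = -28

a = 2, b = 2, c = -2

Row-reduce the augmented matrix:
R1 ← R1 / (2).
R2 ← R2 − 2·R1.
R3 ← R3 + 6·R1.
R2 ← R2 / (-8).
R1 ← R1 − 3/2·R2.
R3 ← R3 − 3·R2.
R3 ← R3 / (-5/8).
R1 ← R1 + 5/16·R3.
R2 ← R2 + 1/8·R3.
Reading off the reduced rows gives a = 2, b = 2, c = -2.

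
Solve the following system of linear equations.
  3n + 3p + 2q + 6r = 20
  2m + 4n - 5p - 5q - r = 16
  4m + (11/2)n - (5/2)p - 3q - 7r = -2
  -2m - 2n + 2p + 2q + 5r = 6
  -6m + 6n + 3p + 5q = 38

infinitely many solutions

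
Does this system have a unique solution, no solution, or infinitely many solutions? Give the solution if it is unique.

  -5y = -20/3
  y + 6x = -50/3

x = -3, y = 4/3

Row-reduce the augmented matrix:
Swap R1 and R2.
R1 ← R1 / (6).
R2 ← R2 / (-5).
R1 ← R1 − 1/6·R2.
Reading off the reduced rows gives x = -3, y = 4/3.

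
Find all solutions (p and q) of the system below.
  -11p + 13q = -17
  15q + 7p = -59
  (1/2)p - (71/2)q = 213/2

no solution

Row-reduce:
R1 ← R1 / (-11).
R2 ← R2 − 7·R1.
R3 ← R3 − 1/2·R1.
R2 ← R2 / (256/11).
R1 ← R1 + 13/11·R2.
R3 ← R3 + 384/11·R2.
Row 3 reduces to 0 = 1, a contradiction. The system is inconsistent.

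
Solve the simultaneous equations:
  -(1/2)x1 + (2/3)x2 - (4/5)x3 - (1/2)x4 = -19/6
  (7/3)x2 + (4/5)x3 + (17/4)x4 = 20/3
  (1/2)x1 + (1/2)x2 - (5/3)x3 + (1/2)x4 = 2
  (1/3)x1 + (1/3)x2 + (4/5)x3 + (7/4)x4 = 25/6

no solution

Row-reduce:
R1 ← R1 / (-1/2).
R3 ← R3 − 1/2·R1.
R4 ← R4 − 1/3·R1.
R2 ← R2 / (7/3).
R1 ← R1 + 4/3·R2.
R3 ← R3 − 7/6·R2.
R4 ← R4 − 7/9·R2.
R3 ← R3 / (-43/15).
R1 ← R1 − 72/35·R3.
R2 ← R2 − 12/35·R3.
Row 4 reduces to 0 = -1/6, a contradiction. The system is inconsistent.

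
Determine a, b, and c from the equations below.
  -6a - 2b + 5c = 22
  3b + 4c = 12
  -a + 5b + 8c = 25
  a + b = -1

a = -5, b = 4, c = 0

Row-reduce the augmented matrix:
R1 ← R1 / (-6).
R3 ← R3 + 1·R1.
R4 ← R4 − 1·R1.
R2 ← R2 / (3).
R1 ← R1 − 1/3·R2.
R3 ← R3 − 16/3·R2.
R4 ← R4 − 2/3·R2.
R3 ← R3 / (1/18).
R1 ← R1 + 23/18·R3.
R2 ← R2 − 4/3·R3.
R4 ← R4 + 1/18·R3.
R4 reduces to 0 = 0, so the extra equation is consistent.
Reading off the reduced rows gives a = -5, b = 4, c = 0.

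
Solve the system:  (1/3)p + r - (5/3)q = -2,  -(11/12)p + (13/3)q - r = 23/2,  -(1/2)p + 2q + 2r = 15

infinitely many solutions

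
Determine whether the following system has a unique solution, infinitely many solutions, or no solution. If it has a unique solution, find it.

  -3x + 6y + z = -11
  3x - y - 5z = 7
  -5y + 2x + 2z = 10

Row-reduce the augmented matrix:
R1 ← R1 / (-3).
R2 ← R2 − 3·R1.
R3 ← R3 − 2·R1.
R2 ← R2 / (5).
R1 ← R1 + 2·R2.
R3 ← R3 + 1·R2.
R3 ← R3 / (28/15).
R1 ← R1 + 29/15·R3.
R2 ← R2 + 4/5·R3.
Reading off the reduced rows gives x = 4, y = 0, z = 1.

x = 4, y = 0, z = 1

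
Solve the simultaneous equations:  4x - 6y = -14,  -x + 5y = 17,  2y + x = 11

no solution

Row-reduce:
R1 ← R1 / (4).
R2 ← R2 + 1·R1.
R3 ← R3 − 1·R1.
R2 ← R2 / (7/2).
R1 ← R1 + 3/2·R2.
R3 ← R3 − 7/2·R2.
Row 3 reduces to 0 = 1, a contradiction. The system is inconsistent.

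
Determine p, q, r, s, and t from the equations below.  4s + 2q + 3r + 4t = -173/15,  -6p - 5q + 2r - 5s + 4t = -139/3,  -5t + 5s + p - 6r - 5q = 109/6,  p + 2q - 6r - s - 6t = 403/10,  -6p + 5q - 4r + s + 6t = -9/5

p = 5/2, q = 3, r = -3, s = 1/5, t = -7/3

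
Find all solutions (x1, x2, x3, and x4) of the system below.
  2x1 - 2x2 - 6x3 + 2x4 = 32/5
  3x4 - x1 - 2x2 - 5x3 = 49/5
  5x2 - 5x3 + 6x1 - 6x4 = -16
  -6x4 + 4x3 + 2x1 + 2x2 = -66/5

x1 = -1, x2 = -7/5, x3 = -3/5, x4 = 1

Row-reduce the augmented matrix:
R1 ← R1 / (2).
R2 ← R2 + 1·R1.
R3 ← R3 − 6·R1.
R4 ← R4 − 2·R1.
R2 ← R2 / (-3).
R1 ← R1 + 1·R2.
R3 ← R3 − 11·R2.
R4 ← R4 − 4·R2.
R3 ← R3 / (-49/3).
R1 ← R1 + 1/3·R3.
R2 ← R2 − 8/3·R3.
R4 ← R4 + 2/3·R3.
R4 ← R4 / (-136/49).
R1 ← R1 + 19/49·R4.
R2 ← R2 + 44/49·R4.
R3 ← R3 + 8/49·R4.
Reading off the reduced rows gives x1 = -1, x2 = -7/5, x3 = -3/5, x4 = 1.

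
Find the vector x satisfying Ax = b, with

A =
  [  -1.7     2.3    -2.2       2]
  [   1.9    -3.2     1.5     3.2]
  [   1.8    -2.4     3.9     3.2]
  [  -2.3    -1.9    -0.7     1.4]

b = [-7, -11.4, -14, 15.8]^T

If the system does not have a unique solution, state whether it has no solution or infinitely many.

x_1 = -6, x_2 = -4, x_3 = 0, x_4 = -4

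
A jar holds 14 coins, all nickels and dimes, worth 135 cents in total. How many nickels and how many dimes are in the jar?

Let n = nickels, d = dimes.
  d + n = 14
  5n + 10d = 135
Row-reduce the augmented matrix:
R2 ← R2 − 5·R1.
R2 ← R2 / (5).
R1 ← R1 − 1·R2.
Reading off the reduced rows gives n = 1, d = 13.

nickels: 1, dimes: 13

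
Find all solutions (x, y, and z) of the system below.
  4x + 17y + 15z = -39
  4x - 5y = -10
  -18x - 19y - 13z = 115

x = -5, y = -2, z = 1

Row-reduce the augmented matrix:
R1 ← R1 / (4).
R2 ← R2 − 4·R1.
R3 ← R3 + 18·R1.
R2 ← R2 / (-22).
R1 ← R1 − 17/4·R2.
R3 ← R3 − 115/2·R2.
R3 ← R3 / (673/44).
R1 ← R1 − 75/88·R3.
R2 ← R2 − 15/22·R3.
Reading off the reduced rows gives x = -5, y = -2, z = 1.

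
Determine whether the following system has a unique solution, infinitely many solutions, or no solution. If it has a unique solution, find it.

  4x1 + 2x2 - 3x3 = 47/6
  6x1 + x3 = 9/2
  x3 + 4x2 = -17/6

x1 = 1, x2 = -1/3, x3 = -3/2

Row-reduce the augmented matrix:
R1 ← R1 / (4).
R2 ← R2 − 6·R1.
R2 ← R2 / (-3).
R1 ← R1 − 1/2·R2.
R3 ← R3 − 4·R2.
R3 ← R3 / (25/3).
R1 ← R1 − 1/6·R3.
R2 ← R2 + 11/6·R3.
Reading off the reduced rows gives x1 = 1, x2 = -1/3, x3 = -3/2.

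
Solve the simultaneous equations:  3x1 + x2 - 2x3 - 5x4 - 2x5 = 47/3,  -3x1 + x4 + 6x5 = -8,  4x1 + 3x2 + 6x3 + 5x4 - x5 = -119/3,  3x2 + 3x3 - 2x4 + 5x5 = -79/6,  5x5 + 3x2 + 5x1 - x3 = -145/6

Row-reduce the augmented matrix:
R1 ← R1 / (3).
R2 ← R2 + 3·R1.
R3 ← R3 − 4·R1.
R5 ← R5 − 5·R1.
R1 ← R1 − 1/3·R2.
R3 ← R3 − 5/3·R2.
R4 ← R4 − 3·R2.
R5 ← R5 − 4/3·R2.
R3 ← R3 / (12).
R2 ← R2 + 2·R3.
R4 ← R4 − 9·R3.
R5 ← R5 − 5·R3.
R4 ← R4 / (-15/4).
R1 ← R1 + 1/3·R4.
R2 ← R2 + 17/18·R4.
R3 ← R3 − 55/36·R4.
R5 ← R5 − 217/36·R4.
R5 ← R5 / (-19/135).
R1 ← R1 + 77/45·R5.
R2 ← R2 − 538/135·R5.
R3 ← R3 + 47/27·R5.
R4 ← R4 − 13/15·R5.
Reading off the reduced rows gives x1 = -3, x2 = 0, x3 = -5/2, x4 = -3, x5 = -7/3.

x1 = -3, x2 = 0, x3 = -5/2, x4 = -3, x5 = -7/3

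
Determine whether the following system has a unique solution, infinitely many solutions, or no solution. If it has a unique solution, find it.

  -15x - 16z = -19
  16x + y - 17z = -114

infinitely many solutions

Row-reduce:
R1 ← R1 / (-15).
R2 ← R2 − 16·R1.
Rank is 2 with 3 unknowns, leaving z free.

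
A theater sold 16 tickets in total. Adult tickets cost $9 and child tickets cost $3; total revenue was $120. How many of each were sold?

adult tickets: 12, child tickets: 4

Let a = adult tickets, c = child tickets.
  a + c = 16
  9a + 3c = 120
From equation 1: a = 16 − c.
Substitute into equation 2 and solve: c = 4.
Then a = 12.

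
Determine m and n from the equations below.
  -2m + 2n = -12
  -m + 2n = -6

m = 6, n = 0

From equation 2: m = 6 + 2·n.
Substitute into equation 1 and solve: n = 0.
Then m = 6.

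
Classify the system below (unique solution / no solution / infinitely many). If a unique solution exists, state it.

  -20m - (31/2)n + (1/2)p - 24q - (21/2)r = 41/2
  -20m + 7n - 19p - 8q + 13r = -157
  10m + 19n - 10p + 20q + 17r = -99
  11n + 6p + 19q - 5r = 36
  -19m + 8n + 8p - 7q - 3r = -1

infinitely many solutions

Row-reduce:
R1 ← R1 / (-20).
R2 ← R2 + 20·R1.
R3 ← R3 − 10·R1.
R5 ← R5 + 19·R1.
R2 ← R2 / (45/2).
R1 ← R1 − 31/40·R2.
R3 ← R3 − 45/4·R2.
R4 ← R4 − 11·R2.
R5 ← R5 − 909/40·R2.
Swap R3 and R4.
R3 ← R3 / (233/15).
R1 ← R1 − 97/150·R3.
R2 ← R2 + 13/15·R3.
R5 ← R5 − 1361/50·R3.
Swap R4 and R5.
R4 ← R4 / (-139433/6990).
R1 ← R1 − 1283/6990·R4.
R2 ← R2 − 311/233·R4.
R3 ← R3 − 503/699·R4.
Rank is 4 with 5 unknowns, leaving r free.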